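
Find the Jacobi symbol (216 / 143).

1

(216 / 143)
  = (73 / 143)    [216 ≡ 73 mod 143]
  = (143 / 73)    [QR: 73 ≡ 1 mod 4, sign kept]
  = (70 / 73)    [143 ≡ 70 mod 73]
  = (35 / 73)    [73 ≡ 1 mod 8 ⇒ (2 / 73) = +1]
  = (73 / 35)    [QR: 73 ≡ 1 mod 4, sign kept]
  = (3 / 35)    [73 ≡ 3 mod 35]
  = -(35 / 3)    [QR: both ≡ 3 mod 4, sign flips]
  = -(2 / 3)    [35 ≡ 2 mod 3]
  = (1 / 3)    [3 ≡ 3 mod 8 ⇒ (2 / 3) = -1]
  = 1    [(1 / 3) = 1]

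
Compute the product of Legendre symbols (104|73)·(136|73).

By multiplicativity, (104·136|73) = (104|73)·(136|73).
First factor (104|73):
(104|73)
  = (31|73)    [104 ≡ 31 mod 73]
  = (73|31)    [QR: 73 ≡ 1 mod 4, sign kept]
  = (11|31)    [73 ≡ 11 mod 31]
  = -(31|11)    [QR: both ≡ 3 mod 4, sign flips]
  = -(9|11)    [31 ≡ 9 mod 11]
  = -(11|9)    [QR: 9 ≡ 1 mod 4, sign kept]
  = -(2|9)    [11 ≡ 2 mod 9]
  = -(1|9)    [9 ≡ 1 mod 8 ⇒ (2|9) = +1]
  = -1    [(1|9) = 1]
Second factor (136|73):
(136|73)
  = (63|73)    [136 ≡ 63 mod 73]
  = (73|63)    [QR: 73 ≡ 1 mod 4, sign kept]
  = (10|63)    [73 ≡ 10 mod 63]
  = (5|63)    [63 ≡ 7 mod 8 ⇒ (2|63) = +1]
  = (63|5)    [QR: 5 ≡ 1 mod 4, sign kept]
  = (3|5)    [63 ≡ 3 mod 5]
  = (5|3)    [QR: 5 ≡ 1 mod 4, sign kept]
  = (2|3)    [5 ≡ 2 mod 3]
  = -(1|3)    [3 ≡ 3 mod 8 ⇒ (2|3) = -1]
  = -1    [(1|3) = 1]
Product: (-1)·(-1) = 1.

1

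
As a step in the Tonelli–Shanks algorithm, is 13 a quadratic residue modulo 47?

no

(13/47)
  = (47/13)    [QR: 13 ≡ 1 mod 4, sign kept]
  = (8/13)    [47 ≡ 8 mod 13]
  = -(1/13)    [13 ≡ 5 mod 8 ⇒ (2/13)^3 = -1]
  = -1    [(1/13) = 1]
(13/47) = -1, and 47 is prime, so 13 is not a quadratic residue mod 47.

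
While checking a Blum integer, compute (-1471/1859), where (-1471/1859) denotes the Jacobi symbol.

Pull out -1: (-1471/1859) = (-1/1859)·(1471/1859). Since 1859 ≡ 3 (mod 4), (-1/1859) = -1. Now have -(1471/1859).
Both 1471 ≡ 3 and 1859 ≡ 3 (mod 4), so reciprocity gives (1471/1859) = -(1859/1471). Reduce: 1859 ≡ 388 (mod 1471). Now have (388/1471).
Factor out 2: 388 = 2^2·97. Since 1471 ≡ 7 (mod 8), (2/1471) = +1, and (2/1471)^2 = +1. Now have (97/1471).
97 ≡ 1 (mod 4), so quadratic reciprocity gives (97/1471) = (1471/97). Reduce: 1471 ≡ 16 (mod 97). Now have (16/97).
Factor out 2: 16 = 2^4. Since 97 ≡ 1 (mod 8), (2/97) = +1, and (2/97)^4 = +1. Now have (1/97).
(1/97) = 1. Collecting the sign factors: 1.

1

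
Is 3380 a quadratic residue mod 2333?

Reduce the numerator: 3380 ≡ 1047 (mod 2333), so (3380/2333) = (1047/2333).
2333 ≡ 1 (mod 4), so quadratic reciprocity gives (1047/2333) = (2333/1047). Reduce: 2333 ≡ 239 (mod 1047). Now have (239/1047).
Both 239 ≡ 3 and 1047 ≡ 3 (mod 4), so reciprocity gives (239/1047) = -(1047/239). Reduce: 1047 ≡ 91 (mod 239). Now have -(91/239).
Both 91 ≡ 3 and 239 ≡ 3 (mod 4), so reciprocity gives (91/239) = -(239/91). Reduce: 239 ≡ 57 (mod 91). Now have (57/91).
57 ≡ 1 (mod 4), so quadratic reciprocity gives (57/91) = (91/57). Reduce: 91 ≡ 34 (mod 57). Now have (34/57).
Factor out 2: 34 = 2·17. Since 57 ≡ 1 (mod 8), (2/57) = +1. Now have (17/57).
17 ≡ 1 (mod 4), so quadratic reciprocity gives (17/57) = (57/17). Reduce: 57 ≡ 6 (mod 17). Now have (6/17).
Factor out 2: 6 = 2·3. Since 17 ≡ 1 (mod 8), (2/17) = +1. Now have (3/17).
17 ≡ 1 (mod 4), so quadratic reciprocity gives (3/17) = (17/3). Reduce: 17 ≡ 2 (mod 3). Now have (2/3).
Factor out 2: 2 = 2. Since 3 ≡ 3 (mod 8), (2/3) = -1. Now have -(1/3).
(1/3) = 1. Collecting the sign factors: -1.
The Legendre symbol is -1, so x^2 ≡ 3380 (mod 2333) has no solution.

no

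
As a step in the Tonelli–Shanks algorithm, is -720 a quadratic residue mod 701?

yes

(-720|701)
  = (682|701)    [-720 ≡ 682 mod 701]
  = -(341|701)    [701 ≡ 5 mod 8 ⇒ (2|701) = -1]
  = -(701|341)    [QR: 341 ≡ 1 mod 4, sign kept]
  = -(19|341)    [701 ≡ 19 mod 341]
  = -(341|19)    [QR: 341 ≡ 1 mod 4, sign kept]
  = -(18|19)    [341 ≡ 18 mod 19]
  = (9|19)    [19 ≡ 3 mod 8 ⇒ (2|19) = -1]
  = (19|9)    [QR: 9 ≡ 1 mod 4, sign kept]
  = (1|9)    [19 ≡ 1 mod 9]
  = 1    [(1|9) = 1]
The Legendre symbol is 1, so x^2 ≡ -720 (mod 701) has solution.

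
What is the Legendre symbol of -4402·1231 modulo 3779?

-1

By multiplicativity, (-4402·1231/3779) = (-4402/3779)·(1231/3779).
First factor (-4402/3779):
(-4402/3779)
  = (3156/3779)    [-4402 ≡ 3156 mod 3779]
  = (789/3779)    [3779 ≡ 3 mod 8 ⇒ (2/3779)^2 = +1]
  = (3779/789)    [QR: 789 ≡ 1 mod 4, sign kept]
  = (623/789)    [3779 ≡ 623 mod 789]
  = (789/623)    [QR: 789 ≡ 1 mod 4, sign kept]
  = (166/623)    [789 ≡ 166 mod 623]
  = (83/623)    [623 ≡ 7 mod 8 ⇒ (2/623) = +1]
  = -(623/83)    [QR: both ≡ 3 mod 4, sign flips]
  = -(42/83)    [623 ≡ 42 mod 83]
  = (21/83)    [83 ≡ 3 mod 8 ⇒ (2/83) = -1]
  = (83/21)    [QR: 21 ≡ 1 mod 4, sign kept]
  = (20/21)    [83 ≡ 20 mod 21]
  = (5/21)    [21 ≡ 5 mod 8 ⇒ (2/21)^2 = +1]
  = (21/5)    [QR: 5 ≡ 1 mod 4, sign kept]
  = (1/5)    [21 ≡ 1 mod 5]
  = 1    [(1/5) = 1]
Second factor (1231/3779):
(1231/3779)
  = -(3779/1231)    [QR: both ≡ 3 mod 4, sign flips]
  = -(86/1231)    [3779 ≡ 86 mod 1231]
  = -(43/1231)    [1231 ≡ 7 mod 8 ⇒ (2/1231) = +1]
  = (1231/43)    [QR: both ≡ 3 mod 4, sign flips]
  = (27/43)    [1231 ≡ 27 mod 43]
  = -(43/27)    [QR: both ≡ 3 mod 4, sign flips]
  = -(16/27)    [43 ≡ 16 mod 27]
  = -(1/27)    [27 ≡ 3 mod 8 ⇒ (2/27)^4 = +1]
  = -1    [(1/27) = 1]
Product: (1)·(-1) = -1.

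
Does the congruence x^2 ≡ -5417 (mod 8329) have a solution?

Pull out -1: (-5417|8329) = (-1|8329)·(5417|8329). Since 8329 ≡ 1 (mod 4), (-1|8329) = +1. Now have (5417|8329).
5417 ≡ 1 (mod 4), so quadratic reciprocity gives (5417|8329) = (8329|5417). Reduce: 8329 ≡ 2912 (mod 5417). Now have (2912|5417).
Factor out 2: 2912 = 2^5·91. Since 5417 ≡ 1 (mod 8), (2|5417) = +1, and (2|5417)^5 = +1. Now have (91|5417).
5417 ≡ 1 (mod 4), so quadratic reciprocity gives (91|5417) = (5417|91). Reduce: 5417 ≡ 48 (mod 91). Now have (48|91).
Factor out 2: 48 = 2^4·3. Since 91 ≡ 3 (mod 8), (2|91) = -1, and (2|91)^4 = +1. Now have (3|91).
Both 3 ≡ 3 and 91 ≡ 3 (mod 4), so reciprocity gives (3|91) = -(91|3). Reduce: 91 ≡ 1 (mod 3). Now have -(1|3).
(1|3) = 1. Collecting the sign factors: -1.
(-5417|8329) = -1, and 8329 is prime, so -5417 is not a quadratic residue mod 8329.

no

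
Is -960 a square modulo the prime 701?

no

Pull out -1: (-960/701) = (-1/701)·(960/701). Since 701 ≡ 1 (mod 4), (-1/701) = +1. Now have (960/701).
Reduce the numerator: 960 ≡ 259 (mod 701), so (960/701) = (259/701).
701 ≡ 1 (mod 4), so quadratic reciprocity gives (259/701) = (701/259). Reduce: 701 ≡ 183 (mod 259). Now have (183/259).
Both 183 ≡ 3 and 259 ≡ 3 (mod 4), so reciprocity gives (183/259) = -(259/183). Reduce: 259 ≡ 76 (mod 183). Now have -(76/183).
Factor out 2: 76 = 2^2·19. Since 183 ≡ 7 (mod 8), (2/183) = +1, and (2/183)^2 = +1. Now have -(19/183).
Both 19 ≡ 3 and 183 ≡ 3 (mod 4), so reciprocity gives (19/183) = -(183/19). Reduce: 183 ≡ 12 (mod 19). Now have (12/19).
Factor out 2: 12 = 2^2·3. Since 19 ≡ 3 (mod 8), (2/19) = -1, and (2/19)^2 = +1. Now have (3/19).
Both 3 ≡ 3 and 19 ≡ 3 (mod 4), so reciprocity gives (3/19) = -(19/3). Reduce: 19 ≡ 1 (mod 3). Now have -(1/3).
(1/3) = 1. Collecting the sign factors: -1.
The Legendre symbol is -1, so x^2 ≡ -960 (mod 701) has no solution.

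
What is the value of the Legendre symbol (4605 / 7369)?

1

(4605 / 7369)
  = (7369 / 4605)    [QR: 4605 ≡ 1 mod 4, sign kept]
  = (2764 / 4605)    [7369 ≡ 2764 mod 4605]
  = (691 / 4605)    [4605 ≡ 5 mod 8 ⇒ (2 / 4605)^2 = +1]
  = (4605 / 691)    [QR: 4605 ≡ 1 mod 4, sign kept]
  = (459 / 691)    [4605 ≡ 459 mod 691]
  = -(691 / 459)    [QR: both ≡ 3 mod 4, sign flips]
  = -(232 / 459)    [691 ≡ 232 mod 459]
  = (29 / 459)    [459 ≡ 3 mod 8 ⇒ (2 / 459)^3 = -1]
  = (459 / 29)    [QR: 29 ≡ 1 mod 4, sign kept]
  = (24 / 29)    [459 ≡ 24 mod 29]
  = -(3 / 29)    [29 ≡ 5 mod 8 ⇒ (2 / 29)^3 = -1]
  = -(29 / 3)    [QR: 29 ≡ 1 mod 4, sign kept]
  = -(2 / 3)    [29 ≡ 2 mod 3]
  = (1 / 3)    [3 ≡ 3 mod 8 ⇒ (2 / 3) = -1]
  = 1    [(1 / 3) = 1]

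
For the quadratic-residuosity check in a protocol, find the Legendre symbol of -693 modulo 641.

1

(-693/641)
  = (693/641)    [641 ≡ 1 mod 4 ⇒ (-1/641) = +1]
  = (52/641)    [693 ≡ 52 mod 641]
  = (13/641)    [641 ≡ 1 mod 8 ⇒ (2/641)^2 = +1]
  = (641/13)    [QR: 13 ≡ 1 mod 4, sign kept]
  = (4/13)    [641 ≡ 4 mod 13]
  = (1/13)    [13 ≡ 5 mod 8 ⇒ (2/13)^2 = +1]
  = 1    [(1/13) = 1]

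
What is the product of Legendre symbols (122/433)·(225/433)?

By multiplicativity, (122·225/433) = (122/433)·(225/433).
First factor (122/433):
(122/433)
  = (61/433)    [433 ≡ 1 mod 8 ⇒ (2/433) = +1]
  = (433/61)    [QR: 61 ≡ 1 mod 4, sign kept]
  = (6/61)    [433 ≡ 6 mod 61]
  = -(3/61)    [61 ≡ 5 mod 8 ⇒ (2/61) = -1]
  = -(61/3)    [QR: 61 ≡ 1 mod 4, sign kept]
  = -(1/3)    [61 ≡ 1 mod 3]
  = -1    [(1/3) = 1]
Second factor (225/433):
(225/433)
  = (433/225)    [QR: 225 ≡ 1 mod 4, sign kept]
  = (208/225)    [433 ≡ 208 mod 225]
  = (13/225)    [225 ≡ 1 mod 8 ⇒ (2/225)^4 = +1]
  = (225/13)    [QR: 13 ≡ 1 mod 4, sign kept]
  = (4/13)    [225 ≡ 4 mod 13]
  = (1/13)    [13 ≡ 5 mod 8 ⇒ (2/13)^2 = +1]
  = 1    [(1/13) = 1]
Product: (-1)·(1) = -1.

-1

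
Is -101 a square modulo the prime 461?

no

(-101|461)
  = (360|461)    [-101 ≡ 360 mod 461]
  = -(45|461)    [461 ≡ 5 mod 8 ⇒ (2|461)^3 = -1]
  = -(461|45)    [QR: 45 ≡ 1 mod 4, sign kept]
  = -(11|45)    [461 ≡ 11 mod 45]
  = -(45|11)    [QR: 45 ≡ 1 mod 4, sign kept]
  = -(1|11)    [45 ≡ 1 mod 11]
  = -1    [(1|11) = 1]
The Legendre symbol is -1, so x^2 ≡ -101 (mod 461) has no solution.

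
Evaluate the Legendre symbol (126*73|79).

-1

By multiplicativity, (126·73|79) = (126|79)·(73|79).
First factor (126|79):
Reduce the numerator: 126 ≡ 47 (mod 79), so (126|79) = (47|79).
Both 47 ≡ 3 and 79 ≡ 3 (mod 4), so reciprocity gives (47|79) = -(79|47). Reduce: 79 ≡ 32 (mod 47). Now have -(32|47).
Factor out 2: 32 = 2^5. Since 47 ≡ 7 (mod 8), (2|47) = +1, and (2|47)^5 = +1. Now have -(1|47).
(1|47) = 1. Collecting the sign factors: -1.
Second factor (73|79):
73 ≡ 1 (mod 4), so quadratic reciprocity gives (73|79) = (79|73). Reduce: 79 ≡ 6 (mod 73). Now have (6|73).
Factor out 2: 6 = 2·3. Since 73 ≡ 1 (mod 8), (2|73) = +1. Now have (3|73).
73 ≡ 1 (mod 4), so quadratic reciprocity gives (3|73) = (73|3). Reduce: 73 ≡ 1 (mod 3). Now have (1|3).
(1|3) = 1. Collecting the sign factors: 1.
Product: (-1)·(1) = -1.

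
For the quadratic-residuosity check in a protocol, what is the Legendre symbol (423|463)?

(423|463)
  = -(463|423)    [QR: both ≡ 3 mod 4, sign flips]
  = -(40|423)    [463 ≡ 40 mod 423]
  = -(5|423)    [423 ≡ 7 mod 8 ⇒ (2|423)^3 = +1]
  = -(423|5)    [QR: 5 ≡ 1 mod 4, sign kept]
  = -(3|5)    [423 ≡ 3 mod 5]
  = -(5|3)    [QR: 5 ≡ 1 mod 4, sign kept]
  = -(2|3)    [5 ≡ 2 mod 3]
  = (1|3)    [3 ≡ 3 mod 8 ⇒ (2|3) = -1]
  = 1    [(1|3) = 1]

1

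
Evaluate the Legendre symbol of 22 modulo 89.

(22/89)
  = (11/89)    [89 ≡ 1 mod 8 ⇒ (2/89) = +1]
  = (89/11)    [QR: 89 ≡ 1 mod 4, sign kept]
  = (1/11)    [89 ≡ 1 mod 11]
  = 1    [(1/11) = 1]

1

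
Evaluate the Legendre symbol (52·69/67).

1

By multiplicativity, (52·69/67) = (52/67)·(69/67).
First factor (52/67):
(52/67)
  = (13/67)    [67 ≡ 3 mod 8 ⇒ (2/67)^2 = +1]
  = (67/13)    [QR: 13 ≡ 1 mod 4, sign kept]
  = (2/13)    [67 ≡ 2 mod 13]
  = -(1/13)    [13 ≡ 5 mod 8 ⇒ (2/13) = -1]
  = -1    [(1/13) = 1]
Second factor (69/67):
(69/67)
  = (2/67)    [69 ≡ 2 mod 67]
  = -(1/67)    [67 ≡ 3 mod 8 ⇒ (2/67) = -1]
  = -1    [(1/67) = 1]
Product: (-1)·(-1) = 1.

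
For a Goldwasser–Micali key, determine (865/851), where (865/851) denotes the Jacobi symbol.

Reduce the numerator: 865 ≡ 14 (mod 851), so (865/851) = (14/851).
Factor out 2: 14 = 2·7. Since 851 ≡ 3 (mod 8), (2/851) = -1. Now have -(7/851).
Both 7 ≡ 3 and 851 ≡ 3 (mod 4), so reciprocity gives (7/851) = -(851/7). Reduce: 851 ≡ 4 (mod 7). Now have (4/7).
Factor out 2: 4 = 2^2. Since 7 ≡ 7 (mod 8), (2/7) = +1, and (2/7)^2 = +1. Now have (1/7).
(1/7) = 1. Collecting the sign factors: 1.

1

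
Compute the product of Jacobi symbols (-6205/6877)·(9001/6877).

By multiplicativity, (-6205·9001/6877) = (-6205/6877)·(9001/6877).
First factor (-6205/6877):
(-6205/6877)
  = (672/6877)    [-6205 ≡ 672 mod 6877]
  = -(21/6877)    [6877 ≡ 5 mod 8 ⇒ (2/6877)^5 = -1]
  = -(6877/21)    [QR: 21 ≡ 1 mod 4, sign kept]
  = -(10/21)    [6877 ≡ 10 mod 21]
  = (5/21)    [21 ≡ 5 mod 8 ⇒ (2/21) = -1]
  = (21/5)    [QR: 5 ≡ 1 mod 4, sign kept]
  = (1/5)    [21 ≡ 1 mod 5]
  = 1    [(1/5) = 1]
Second factor (9001/6877):
(9001/6877)
  = (2124/6877)    [9001 ≡ 2124 mod 6877]
  = (531/6877)    [6877 ≡ 5 mod 8 ⇒ (2/6877)^2 = +1]
  = (6877/531)    [QR: 6877 ≡ 1 mod 4, sign kept]
  = (505/531)    [6877 ≡ 505 mod 531]
  = (531/505)    [QR: 505 ≡ 1 mod 4, sign kept]
  = (26/505)    [531 ≡ 26 mod 505]
  = (13/505)    [505 ≡ 1 mod 8 ⇒ (2/505) = +1]
  = (505/13)    [QR: 13 ≡ 1 mod 4, sign kept]
  = (11/13)    [505 ≡ 11 mod 13]
  = (13/11)    [QR: 13 ≡ 1 mod 4, sign kept]
  = (2/11)    [13 ≡ 2 mod 11]
  = -(1/11)    [11 ≡ 3 mod 8 ⇒ (2/11) = -1]
  = -1    [(1/11) = 1]
Product: (1)·(-1) = -1.

-1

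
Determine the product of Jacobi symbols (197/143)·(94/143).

By multiplicativity, (197·94/143) = (197/143)·(94/143).
First factor (197/143):
Reduce the numerator: 197 ≡ 54 (mod 143), so (197/143) = (54/143).
Factor out 2: 54 = 2·27. Since 143 ≡ 7 (mod 8), (2/143) = +1. Now have (27/143).
Both 27 ≡ 3 and 143 ≡ 3 (mod 4), so reciprocity gives (27/143) = -(143/27). Reduce: 143 ≡ 8 (mod 27). Now have -(8/27).
Factor out 2: 8 = 2^3. Since 27 ≡ 3 (mod 8), (2/27) = -1, and (2/27)^3 = -1. Now have (1/27).
(1/27) = 1. Collecting the sign factors: 1.
Second factor (94/143):
Factor out 2: 94 = 2·47. Since 143 ≡ 7 (mod 8), (2/143) = +1. Now have (47/143).
Both 47 ≡ 3 and 143 ≡ 3 (mod 4), so reciprocity gives (47/143) = -(143/47). Reduce: 143 ≡ 2 (mod 47). Now have -(2/47).
Factor out 2: 2 = 2. Since 47 ≡ 7 (mod 8), (2/47) = +1. Now have -(1/47).
(1/47) = 1. Collecting the sign factors: -1.
Product: (1)·(-1) = -1.

-1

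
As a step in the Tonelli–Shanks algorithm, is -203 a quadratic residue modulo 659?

no

Reduce the numerator: -203 ≡ 456 (mod 659), so (-203/659) = (456/659).
Factor out 2: 456 = 2^3·57. Since 659 ≡ 3 (mod 8), (2/659) = -1, and (2/659)^3 = -1. Now have -(57/659).
57 ≡ 1 (mod 4), so quadratic reciprocity gives (57/659) = (659/57). Reduce: 659 ≡ 32 (mod 57). Now have -(32/57).
Factor out 2: 32 = 2^5. Since 57 ≡ 1 (mod 8), (2/57) = +1, and (2/57)^5 = +1. Now have -(1/57).
(1/57) = 1. Collecting the sign factors: -1.
The Legendre symbol is -1, so x^2 ≡ -203 (mod 659) has no solution.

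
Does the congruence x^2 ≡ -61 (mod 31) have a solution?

yes

(-61|31)
  = (1|31)    [-61 ≡ 1 mod 31]
  = 1    [(1|31) = 1]
The Legendre symbol is 1, so x^2 ≡ -61 (mod 31) has solution.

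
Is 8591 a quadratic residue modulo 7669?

yes

(8591|7669)
  = (922|7669)    [8591 ≡ 922 mod 7669]
  = -(461|7669)    [7669 ≡ 5 mod 8 ⇒ (2|7669) = -1]
  = -(7669|461)    [QR: 461 ≡ 1 mod 4, sign kept]
  = -(293|461)    [7669 ≡ 293 mod 461]
  = -(461|293)    [QR: 293 ≡ 1 mod 4, sign kept]
  = -(168|293)    [461 ≡ 168 mod 293]
  = (21|293)    [293 ≡ 5 mod 8 ⇒ (2|293)^3 = -1]
  = (293|21)    [QR: 21 ≡ 1 mod 4, sign kept]
  = (20|21)    [293 ≡ 20 mod 21]
  = (5|21)    [21 ≡ 5 mod 8 ⇒ (2|21)^2 = +1]
  = (21|5)    [QR: 5 ≡ 1 mod 4, sign kept]
  = (1|5)    [21 ≡ 1 mod 5]
  = 1    [(1|5) = 1]
The Legendre symbol is 1, so x^2 ≡ 8591 (mod 7669) has solution.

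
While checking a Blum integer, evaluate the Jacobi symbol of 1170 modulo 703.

-1

Reduce the numerator: 1170 ≡ 467 (mod 703), so (1170/703) = (467/703).
Both 467 ≡ 3 and 703 ≡ 3 (mod 4), so reciprocity gives (467/703) = -(703/467). Reduce: 703 ≡ 236 (mod 467). Now have -(236/467).
Factor out 2: 236 = 2^2·59. Since 467 ≡ 3 (mod 8), (2/467) = -1, and (2/467)^2 = +1. Now have -(59/467).
Both 59 ≡ 3 and 467 ≡ 3 (mod 4), so reciprocity gives (59/467) = -(467/59). Reduce: 467 ≡ 54 (mod 59). Now have (54/59).
Factor out 2: 54 = 2·27. Since 59 ≡ 3 (mod 8), (2/59) = -1. Now have -(27/59).
Both 27 ≡ 3 and 59 ≡ 3 (mod 4), so reciprocity gives (27/59) = -(59/27). Reduce: 59 ≡ 5 (mod 27). Now have (5/27).
5 ≡ 1 (mod 4), so quadratic reciprocity gives (5/27) = (27/5). Reduce: 27 ≡ 2 (mod 5). Now have (2/5).
Factor out 2: 2 = 2. Since 5 ≡ 5 (mod 8), (2/5) = -1. Now have -(1/5).
(1/5) = 1. Collecting the sign factors: -1.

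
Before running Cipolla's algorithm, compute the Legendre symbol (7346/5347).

1

Reduce the numerator: 7346 ≡ 1999 (mod 5347), so (7346/5347) = (1999/5347).
Both 1999 ≡ 3 and 5347 ≡ 3 (mod 4), so reciprocity gives (1999/5347) = -(5347/1999). Reduce: 5347 ≡ 1349 (mod 1999). Now have -(1349/1999).
1349 ≡ 1 (mod 4), so quadratic reciprocity gives (1349/1999) = (1999/1349). Reduce: 1999 ≡ 650 (mod 1349). Now have -(650/1349).
Factor out 2: 650 = 2·325. Since 1349 ≡ 5 (mod 8), (2/1349) = -1. Now have (325/1349).
325 ≡ 1 (mod 4), so quadratic reciprocity gives (325/1349) = (1349/325). Reduce: 1349 ≡ 49 (mod 325). Now have (49/325).
49 ≡ 1 (mod 4), so quadratic reciprocity gives (49/325) = (325/49). Reduce: 325 ≡ 31 (mod 49). Now have (31/49).
49 ≡ 1 (mod 4), so quadratic reciprocity gives (31/49) = (49/31). Reduce: 49 ≡ 18 (mod 31). Now have (18/31).
Factor out 2: 18 = 2·9. Since 31 ≡ 7 (mod 8), (2/31) = +1. Now have (9/31).
9 ≡ 1 (mod 4), so quadratic reciprocity gives (9/31) = (31/9). Reduce: 31 ≡ 4 (mod 9). Now have (4/9).
Factor out 2: 4 = 2^2. Since 9 ≡ 1 (mod 8), (2/9) = +1, and (2/9)^2 = +1. Now have (1/9).
(1/9) = 1. Collecting the sign factors: 1.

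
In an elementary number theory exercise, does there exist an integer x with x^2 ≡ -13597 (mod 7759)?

Pull out -1: (-13597/7759) = (-1/7759)·(13597/7759). Since 7759 ≡ 3 (mod 4), (-1/7759) = -1. Now have -(13597/7759).
Reduce the numerator: 13597 ≡ 5838 (mod 7759), so (13597/7759) = (5838/7759).
Factor out 2: 5838 = 2·2919. Since 7759 ≡ 7 (mod 8), (2/7759) = +1. Now have -(2919/7759).
Both 2919 ≡ 3 and 7759 ≡ 3 (mod 4), so reciprocity gives (2919/7759) = -(7759/2919). Reduce: 7759 ≡ 1921 (mod 2919). Now have (1921/2919).
1921 ≡ 1 (mod 4), so quadratic reciprocity gives (1921/2919) = (2919/1921). Reduce: 2919 ≡ 998 (mod 1921). Now have (998/1921).
Factor out 2: 998 = 2·499. Since 1921 ≡ 1 (mod 8), (2/1921) = +1. Now have (499/1921).
1921 ≡ 1 (mod 4), so quadratic reciprocity gives (499/1921) = (1921/499). Reduce: 1921 ≡ 424 (mod 499). Now have (424/499).
Factor out 2: 424 = 2^3·53. Since 499 ≡ 3 (mod 8), (2/499) = -1, and (2/499)^3 = -1. Now have -(53/499).
53 ≡ 1 (mod 4), so quadratic reciprocity gives (53/499) = (499/53). Reduce: 499 ≡ 22 (mod 53). Now have -(22/53).
Factor out 2: 22 = 2·11. Since 53 ≡ 5 (mod 8), (2/53) = -1. Now have (11/53).
53 ≡ 1 (mod 4), so quadratic reciprocity gives (11/53) = (53/11). Reduce: 53 ≡ 9 (mod 11). Now have (9/11).
9 ≡ 1 (mod 4), so quadratic reciprocity gives (9/11) = (11/9). Reduce: 11 ≡ 2 (mod 9). Now have (2/9).
Factor out 2: 2 = 2. Since 9 ≡ 1 (mod 8), (2/9) = +1. Now have (1/9).
(1/9) = 1. Collecting the sign factors: 1.
The Legendre symbol is 1, so x^2 ≡ -13597 (mod 7759) has solution.

yes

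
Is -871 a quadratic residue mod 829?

yes

Reduce the numerator: -871 ≡ 787 (mod 829), so (-871|829) = (787|829).
829 ≡ 1 (mod 4), so quadratic reciprocity gives (787|829) = (829|787). Reduce: 829 ≡ 42 (mod 787). Now have (42|787).
Factor out 2: 42 = 2·21. Since 787 ≡ 3 (mod 8), (2|787) = -1. Now have -(21|787).
21 ≡ 1 (mod 4), so quadratic reciprocity gives (21|787) = (787|21). Reduce: 787 ≡ 10 (mod 21). Now have -(10|21).
Factor out 2: 10 = 2·5. Since 21 ≡ 5 (mod 8), (2|21) = -1. Now have (5|21).
5 ≡ 1 (mod 4), so quadratic reciprocity gives (5|21) = (21|5). Reduce: 21 ≡ 1 (mod 5). Now have (1|5).
(1|5) = 1. Collecting the sign factors: 1.
The Legendre symbol is 1, so x^2 ≡ -871 (mod 829) has solution.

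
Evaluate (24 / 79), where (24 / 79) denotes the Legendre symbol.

Factor out 2: 24 = 2^3·3. Since 79 ≡ 7 (mod 8), (2 / 79) = +1, and (2 / 79)^3 = +1. Now have (3 / 79).
Both 3 ≡ 3 and 79 ≡ 3 (mod 4), so reciprocity gives (3 / 79) = -(79 / 3). Reduce: 79 ≡ 1 (mod 3). Now have -(1 / 3).
(1 / 3) = 1. Collecting the sign factors: -1.

-1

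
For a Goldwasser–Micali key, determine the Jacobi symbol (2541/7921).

(2541/7921)
  = (7921/2541)    [QR: 2541 ≡ 1 mod 4, sign kept]
  = (298/2541)    [7921 ≡ 298 mod 2541]
  = -(149/2541)    [2541 ≡ 5 mod 8 ⇒ (2/2541) = -1]
  = -(2541/149)    [QR: 149 ≡ 1 mod 4, sign kept]
  = -(8/149)    [2541 ≡ 8 mod 149]
  = (1/149)    [149 ≡ 5 mod 8 ⇒ (2/149)^3 = -1]
  = 1    [(1/149) = 1]

1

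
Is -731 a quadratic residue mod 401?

no

Reduce the numerator: -731 ≡ 71 (mod 401), so (-731|401) = (71|401).
401 ≡ 1 (mod 4), so quadratic reciprocity gives (71|401) = (401|71). Reduce: 401 ≡ 46 (mod 71). Now have (46|71).
Factor out 2: 46 = 2·23. Since 71 ≡ 7 (mod 8), (2|71) = +1. Now have (23|71).
Both 23 ≡ 3 and 71 ≡ 3 (mod 4), so reciprocity gives (23|71) = -(71|23). Reduce: 71 ≡ 2 (mod 23). Now have -(2|23).
Factor out 2: 2 = 2. Since 23 ≡ 7 (mod 8), (2|23) = +1. Now have -(1|23).
(1|23) = 1. Collecting the sign factors: -1.
The Legendre symbol is -1, so x^2 ≡ -731 (mod 401) has no solution.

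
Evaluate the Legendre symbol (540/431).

1

Reduce the numerator: 540 ≡ 109 (mod 431), so (540/431) = (109/431).
109 ≡ 1 (mod 4), so quadratic reciprocity gives (109/431) = (431/109). Reduce: 431 ≡ 104 (mod 109). Now have (104/109).
Factor out 2: 104 = 2^3·13. Since 109 ≡ 5 (mod 8), (2/109) = -1, and (2/109)^3 = -1. Now have -(13/109).
13 ≡ 1 (mod 4), so quadratic reciprocity gives (13/109) = (109/13). Reduce: 109 ≡ 5 (mod 13). Now have -(5/13).
5 ≡ 1 (mod 4), so quadratic reciprocity gives (5/13) = (13/5). Reduce: 13 ≡ 3 (mod 5). Now have -(3/5).
5 ≡ 1 (mod 4), so quadratic reciprocity gives (3/5) = (5/3). Reduce: 5 ≡ 2 (mod 3). Now have -(2/3).
Factor out 2: 2 = 2. Since 3 ≡ 3 (mod 8), (2/3) = -1. Now have (1/3).
(1/3) = 1. Collecting the sign factors: 1.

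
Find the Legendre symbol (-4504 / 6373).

1

(-4504 / 6373)
  = (4504 / 6373)    [6373 ≡ 1 mod 4 ⇒ (-1 / 6373) = +1]
  = -(563 / 6373)    [6373 ≡ 5 mod 8 ⇒ (2 / 6373)^3 = -1]
  = -(6373 / 563)    [QR: 6373 ≡ 1 mod 4, sign kept]
  = -(180 / 563)    [6373 ≡ 180 mod 563]
  = -(45 / 563)    [563 ≡ 3 mod 8 ⇒ (2 / 563)^2 = +1]
  = -(563 / 45)    [QR: 45 ≡ 1 mod 4, sign kept]
  = -(23 / 45)    [563 ≡ 23 mod 45]
  = -(45 / 23)    [QR: 45 ≡ 1 mod 4, sign kept]
  = -(22 / 23)    [45 ≡ 22 mod 23]
  = -(11 / 23)    [23 ≡ 7 mod 8 ⇒ (2 / 23) = +1]
  = (23 / 11)    [QR: both ≡ 3 mod 4, sign flips]
  = (1 / 11)    [23 ≡ 1 mod 11]
  = 1    [(1 / 11) = 1]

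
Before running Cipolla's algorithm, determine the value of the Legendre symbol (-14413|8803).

Reduce the numerator: -14413 ≡ 3193 (mod 8803), so (-14413|8803) = (3193|8803).
3193 ≡ 1 (mod 4), so quadratic reciprocity gives (3193|8803) = (8803|3193). Reduce: 8803 ≡ 2417 (mod 3193). Now have (2417|3193).
2417 ≡ 1 (mod 4), so quadratic reciprocity gives (2417|3193) = (3193|2417). Reduce: 3193 ≡ 776 (mod 2417). Now have (776|2417).
Factor out 2: 776 = 2^3·97. Since 2417 ≡ 1 (mod 8), (2|2417) = +1, and (2|2417)^3 = +1. Now have (97|2417).
97 ≡ 1 (mod 4), so quadratic reciprocity gives (97|2417) = (2417|97). Reduce: 2417 ≡ 89 (mod 97). Now have (89|97).
89 ≡ 1 (mod 4), so quadratic reciprocity gives (89|97) = (97|89). Reduce: 97 ≡ 8 (mod 89). Now have (8|89).
Factor out 2: 8 = 2^3. Since 89 ≡ 1 (mod 8), (2|89) = +1, and (2|89)^3 = +1. Now have (1|89).
(1|89) = 1. Collecting the sign factors: 1.

1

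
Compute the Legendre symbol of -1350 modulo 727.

1

Pull out -1: (-1350/727) = (-1/727)·(1350/727). Since 727 ≡ 3 (mod 4), (-1/727) = -1. Now have -(1350/727).
Reduce the numerator: 1350 ≡ 623 (mod 727), so (1350/727) = (623/727).
Both 623 ≡ 3 and 727 ≡ 3 (mod 4), so reciprocity gives (623/727) = -(727/623). Reduce: 727 ≡ 104 (mod 623). Now have (104/623).
Factor out 2: 104 = 2^3·13. Since 623 ≡ 7 (mod 8), (2/623) = +1, and (2/623)^3 = +1. Now have (13/623).
13 ≡ 1 (mod 4), so quadratic reciprocity gives (13/623) = (623/13). Reduce: 623 ≡ 12 (mod 13). Now have (12/13).
Factor out 2: 12 = 2^2·3. Since 13 ≡ 5 (mod 8), (2/13) = -1, and (2/13)^2 = +1. Now have (3/13).
13 ≡ 1 (mod 4), so quadratic reciprocity gives (3/13) = (13/3). Reduce: 13 ≡ 1 (mod 3). Now have (1/3).
(1/3) = 1. Collecting the sign factors: 1.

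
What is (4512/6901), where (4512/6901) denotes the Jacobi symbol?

1

(4512/6901)
  = -(141/6901)    [6901 ≡ 5 mod 8 ⇒ (2/6901)^5 = -1]
  = -(6901/141)    [QR: 141 ≡ 1 mod 4, sign kept]
  = -(133/141)    [6901 ≡ 133 mod 141]
  = -(141/133)    [QR: 133 ≡ 1 mod 4, sign kept]
  = -(8/133)    [141 ≡ 8 mod 133]
  = (1/133)    [133 ≡ 5 mod 8 ⇒ (2/133)^3 = -1]
  = 1    [(1/133) = 1]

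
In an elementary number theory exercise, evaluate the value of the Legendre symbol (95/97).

(95/97)
  = (97/95)    [QR: 97 ≡ 1 mod 4, sign kept]
  = (2/95)    [97 ≡ 2 mod 95]
  = (1/95)    [95 ≡ 7 mod 8 ⇒ (2/95) = +1]
  = 1    [(1/95) = 1]

1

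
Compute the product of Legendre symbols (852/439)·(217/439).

1

By multiplicativity, (852·217/439) = (852/439)·(217/439).
First factor (852/439):
(852/439)
  = (413/439)    [852 ≡ 413 mod 439]
  = (439/413)    [QR: 413 ≡ 1 mod 4, sign kept]
  = (26/413)    [439 ≡ 26 mod 413]
  = -(13/413)    [413 ≡ 5 mod 8 ⇒ (2/413) = -1]
  = -(413/13)    [QR: 13 ≡ 1 mod 4, sign kept]
  = -(10/13)    [413 ≡ 10 mod 13]
  = (5/13)    [13 ≡ 5 mod 8 ⇒ (2/13) = -1]
  = (13/5)    [QR: 5 ≡ 1 mod 4, sign kept]
  = (3/5)    [13 ≡ 3 mod 5]
  = (5/3)    [QR: 5 ≡ 1 mod 4, sign kept]
  = (2/3)    [5 ≡ 2 mod 3]
  = -(1/3)    [3 ≡ 3 mod 8 ⇒ (2/3) = -1]
  = -1    [(1/3) = 1]
Second factor (217/439):
(217/439)
  = (439/217)    [QR: 217 ≡ 1 mod 4, sign kept]
  = (5/217)    [439 ≡ 5 mod 217]
  = (217/5)    [QR: 5 ≡ 1 mod 4, sign kept]
  = (2/5)    [217 ≡ 2 mod 5]
  = -(1/5)    [5 ≡ 5 mod 8 ⇒ (2/5) = -1]
  = -1    [(1/5) = 1]
Product: (-1)·(-1) = 1.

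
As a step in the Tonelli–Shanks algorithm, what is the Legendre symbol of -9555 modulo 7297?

-1

(-9555|7297)
  = (9555|7297)    [7297 ≡ 1 mod 4 ⇒ (-1|7297) = +1]
  = (2258|7297)    [9555 ≡ 2258 mod 7297]
  = (1129|7297)    [7297 ≡ 1 mod 8 ⇒ (2|7297) = +1]
  = (7297|1129)    [QR: 1129 ≡ 1 mod 4, sign kept]
  = (523|1129)    [7297 ≡ 523 mod 1129]
  = (1129|523)    [QR: 1129 ≡ 1 mod 4, sign kept]
  = (83|523)    [1129 ≡ 83 mod 523]
  = -(523|83)    [QR: both ≡ 3 mod 4, sign flips]
  = -(25|83)    [523 ≡ 25 mod 83]
  = -(83|25)    [QR: 25 ≡ 1 mod 4, sign kept]
  = -(8|25)    [83 ≡ 8 mod 25]
  = -(1|25)    [25 ≡ 1 mod 8 ⇒ (2|25)^3 = +1]
  = -1    [(1|25) = 1]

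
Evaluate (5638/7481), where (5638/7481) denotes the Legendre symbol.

-1

(5638/7481)
  = (2819/7481)    [7481 ≡ 1 mod 8 ⇒ (2/7481) = +1]
  = (7481/2819)    [QR: 7481 ≡ 1 mod 4, sign kept]
  = (1843/2819)    [7481 ≡ 1843 mod 2819]
  = -(2819/1843)    [QR: both ≡ 3 mod 4, sign flips]
  = -(976/1843)    [2819 ≡ 976 mod 1843]
  = -(61/1843)    [1843 ≡ 3 mod 8 ⇒ (2/1843)^4 = +1]
  = -(1843/61)    [QR: 61 ≡ 1 mod 4, sign kept]
  = -(13/61)    [1843 ≡ 13 mod 61]
  = -(61/13)    [QR: 13 ≡ 1 mod 4, sign kept]
  = -(9/13)    [61 ≡ 9 mod 13]
  = -(13/9)    [QR: 9 ≡ 1 mod 4, sign kept]
  = -(4/9)    [13 ≡ 4 mod 9]
  = -(1/9)    [9 ≡ 1 mod 8 ⇒ (2/9)^2 = +1]
  = -1    [(1/9) = 1]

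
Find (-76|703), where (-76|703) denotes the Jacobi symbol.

0

Reduce the numerator: -76 ≡ 627 (mod 703), so (-76|703) = (627|703).
Both 627 ≡ 3 and 703 ≡ 3 (mod 4), so reciprocity gives (627|703) = -(703|627). Reduce: 703 ≡ 76 (mod 627). Now have -(76|627).
Factor out 2: 76 = 2^2·19. Since 627 ≡ 3 (mod 8), (2|627) = -1, and (2|627)^2 = +1. Now have -(19|627).
Both 19 ≡ 3 and 627 ≡ 3 (mod 4), so reciprocity gives (19|627) = -(627|19). Reduce: 627 ≡ 0 (mod 19). Now have (0|19).
The numerator is now 0 with denominator 19 > 1: the symbol is 0.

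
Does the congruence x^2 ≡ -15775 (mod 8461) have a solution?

(-15775/8461)
  = (1147/8461)    [-15775 ≡ 1147 mod 8461]
  = (8461/1147)    [QR: 8461 ≡ 1 mod 4, sign kept]
  = (432/1147)    [8461 ≡ 432 mod 1147]
  = (27/1147)    [1147 ≡ 3 mod 8 ⇒ (2/1147)^4 = +1]
  = -(1147/27)    [QR: both ≡ 3 mod 4, sign flips]
  = -(13/27)    [1147 ≡ 13 mod 27]
  = -(27/13)    [QR: 13 ≡ 1 mod 4, sign kept]
  = -(1/13)    [27 ≡ 1 mod 13]
  = -1    [(1/13) = 1]
The Legendre symbol is -1, so x^2 ≡ -15775 (mod 8461) has no solution.

no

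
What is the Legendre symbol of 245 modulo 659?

1

(245 / 659)
  = (659 / 245)    [QR: 245 ≡ 1 mod 4, sign kept]
  = (169 / 245)    [659 ≡ 169 mod 245]
  = (245 / 169)    [QR: 169 ≡ 1 mod 4, sign kept]
  = (76 / 169)    [245 ≡ 76 mod 169]
  = (19 / 169)    [169 ≡ 1 mod 8 ⇒ (2 / 169)^2 = +1]
  = (169 / 19)    [QR: 169 ≡ 1 mod 4, sign kept]
  = (17 / 19)    [169 ≡ 17 mod 19]
  = (19 / 17)    [QR: 17 ≡ 1 mod 4, sign kept]
  = (2 / 17)    [19 ≡ 2 mod 17]
  = (1 / 17)    [17 ≡ 1 mod 8 ⇒ (2 / 17) = +1]
  = 1    [(1 / 17) = 1]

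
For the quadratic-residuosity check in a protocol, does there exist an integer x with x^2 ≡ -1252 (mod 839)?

no

(-1252/839)
  = (426/839)    [-1252 ≡ 426 mod 839]
  = (213/839)    [839 ≡ 7 mod 8 ⇒ (2/839) = +1]
  = (839/213)    [QR: 213 ≡ 1 mod 4, sign kept]
  = (200/213)    [839 ≡ 200 mod 213]
  = -(25/213)    [213 ≡ 5 mod 8 ⇒ (2/213)^3 = -1]
  = -(213/25)    [QR: 25 ≡ 1 mod 4, sign kept]
  = -(13/25)    [213 ≡ 13 mod 25]
  = -(25/13)    [QR: 13 ≡ 1 mod 4, sign kept]
  = -(12/13)    [25 ≡ 12 mod 13]
  = -(3/13)    [13 ≡ 5 mod 8 ⇒ (2/13)^2 = +1]
  = -(13/3)    [QR: 13 ≡ 1 mod 4, sign kept]
  = -(1/3)    [13 ≡ 1 mod 3]
  = -1    [(1/3) = 1]
(-1252/839) = -1, and 839 is prime, so -1252 is not a quadratic residue mod 839.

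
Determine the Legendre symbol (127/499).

(127/499)
  = -(499/127)    [QR: both ≡ 3 mod 4, sign flips]
  = -(118/127)    [499 ≡ 118 mod 127]
  = -(59/127)    [127 ≡ 7 mod 8 ⇒ (2/127) = +1]
  = (127/59)    [QR: both ≡ 3 mod 4, sign flips]
  = (9/59)    [127 ≡ 9 mod 59]
  = (59/9)    [QR: 9 ≡ 1 mod 4, sign kept]
  = (5/9)    [59 ≡ 5 mod 9]
  = (9/5)    [QR: 5 ≡ 1 mod 4, sign kept]
  = (4/5)    [9 ≡ 4 mod 5]
  = (1/5)    [5 ≡ 5 mod 8 ⇒ (2/5)^2 = +1]
  = 1    [(1/5) = 1]

1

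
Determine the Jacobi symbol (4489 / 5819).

4489 ≡ 1 (mod 4), so quadratic reciprocity gives (4489 / 5819) = (5819 / 4489). Reduce: 5819 ≡ 1330 (mod 4489). Now have (1330 / 4489).
Factor out 2: 1330 = 2·665. Since 4489 ≡ 1 (mod 8), (2 / 4489) = +1. Now have (665 / 4489).
665 ≡ 1 (mod 4), so quadratic reciprocity gives (665 / 4489) = (4489 / 665). Reduce: 4489 ≡ 499 (mod 665). Now have (499 / 665).
665 ≡ 1 (mod 4), so quadratic reciprocity gives (499 / 665) = (665 / 499). Reduce: 665 ≡ 166 (mod 499). Now have (166 / 499).
Factor out 2: 166 = 2·83. Since 499 ≡ 3 (mod 8), (2 / 499) = -1. Now have -(83 / 499).
Both 83 ≡ 3 and 499 ≡ 3 (mod 4), so reciprocity gives (83 / 499) = -(499 / 83). Reduce: 499 ≡ 1 (mod 83). Now have (1 / 83).
(1 / 83) = 1. Collecting the sign factors: 1.

1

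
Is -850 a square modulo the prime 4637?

(-850/4637)
  = (850/4637)    [4637 ≡ 1 mod 4 ⇒ (-1/4637) = +1]
  = -(425/4637)    [4637 ≡ 5 mod 8 ⇒ (2/4637) = -1]
  = -(4637/425)    [QR: 425 ≡ 1 mod 4, sign kept]
  = -(387/425)    [4637 ≡ 387 mod 425]
  = -(425/387)    [QR: 425 ≡ 1 mod 4, sign kept]
  = -(38/387)    [425 ≡ 38 mod 387]
  = (19/387)    [387 ≡ 3 mod 8 ⇒ (2/387) = -1]
  = -(387/19)    [QR: both ≡ 3 mod 4, sign flips]
  = -(7/19)    [387 ≡ 7 mod 19]
  = (19/7)    [QR: both ≡ 3 mod 4, sign flips]
  = (5/7)    [19 ≡ 5 mod 7]
  = (7/5)    [QR: 5 ≡ 1 mod 4, sign kept]
  = (2/5)    [7 ≡ 2 mod 5]
  = -(1/5)    [5 ≡ 5 mod 8 ⇒ (2/5) = -1]
  = -1    [(1/5) = 1]
The Legendre symbol is -1, so x^2 ≡ -850 (mod 4637) has no solution.

no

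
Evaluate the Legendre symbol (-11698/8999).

-1

(-11698/8999)
  = (6300/8999)    [-11698 ≡ 6300 mod 8999]
  = (1575/8999)    [8999 ≡ 7 mod 8 ⇒ (2/8999)^2 = +1]
  = -(8999/1575)    [QR: both ≡ 3 mod 4, sign flips]
  = -(1124/1575)    [8999 ≡ 1124 mod 1575]
  = -(281/1575)    [1575 ≡ 7 mod 8 ⇒ (2/1575)^2 = +1]
  = -(1575/281)    [QR: 281 ≡ 1 mod 4, sign kept]
  = -(170/281)    [1575 ≡ 170 mod 281]
  = -(85/281)    [281 ≡ 1 mod 8 ⇒ (2/281) = +1]
  = -(281/85)    [QR: 85 ≡ 1 mod 4, sign kept]
  = -(26/85)    [281 ≡ 26 mod 85]
  = (13/85)    [85 ≡ 5 mod 8 ⇒ (2/85) = -1]
  = (85/13)    [QR: 13 ≡ 1 mod 4, sign kept]
  = (7/13)    [85 ≡ 7 mod 13]
  = (13/7)    [QR: 13 ≡ 1 mod 4, sign kept]
  = (6/7)    [13 ≡ 6 mod 7]
  = (3/7)    [7 ≡ 7 mod 8 ⇒ (2/7) = +1]
  = -(7/3)    [QR: both ≡ 3 mod 4, sign flips]
  = -(1/3)    [7 ≡ 1 mod 3]
  = -1    [(1/3) = 1]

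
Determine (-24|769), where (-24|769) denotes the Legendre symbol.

Reduce the numerator: -24 ≡ 745 (mod 769), so (-24|769) = (745|769).
745 ≡ 1 (mod 4), so quadratic reciprocity gives (745|769) = (769|745). Reduce: 769 ≡ 24 (mod 745). Now have (24|745).
Factor out 2: 24 = 2^3·3. Since 745 ≡ 1 (mod 8), (2|745) = +1, and (2|745)^3 = +1. Now have (3|745).
745 ≡ 1 (mod 4), so quadratic reciprocity gives (3|745) = (745|3). Reduce: 745 ≡ 1 (mod 3). Now have (1|3).
(1|3) = 1. Collecting the sign factors: 1.

1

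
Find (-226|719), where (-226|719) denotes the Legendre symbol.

Reduce the numerator: -226 ≡ 493 (mod 719), so (-226|719) = (493|719).
493 ≡ 1 (mod 4), so quadratic reciprocity gives (493|719) = (719|493). Reduce: 719 ≡ 226 (mod 493). Now have (226|493).
Factor out 2: 226 = 2·113. Since 493 ≡ 5 (mod 8), (2|493) = -1. Now have -(113|493).
113 ≡ 1 (mod 4), so quadratic reciprocity gives (113|493) = (493|113). Reduce: 493 ≡ 41 (mod 113). Now have -(41|113).
41 ≡ 1 (mod 4), so quadratic reciprocity gives (41|113) = (113|41). Reduce: 113 ≡ 31 (mod 41). Now have -(31|41).
41 ≡ 1 (mod 4), so quadratic reciprocity gives (31|41) = (41|31). Reduce: 41 ≡ 10 (mod 31). Now have -(10|31).
Factor out 2: 10 = 2·5. Since 31 ≡ 7 (mod 8), (2|31) = +1. Now have -(5|31).
5 ≡ 1 (mod 4), so quadratic reciprocity gives (5|31) = (31|5). Reduce: 31 ≡ 1 (mod 5). Now have -(1|5).
(1|5) = 1. Collecting the sign factors: -1.

-1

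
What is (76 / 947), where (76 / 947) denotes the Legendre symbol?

-1

Factor out 2: 76 = 2^2·19. Since 947 ≡ 3 (mod 8), (2 / 947) = -1, and (2 / 947)^2 = +1. Now have (19 / 947).
Both 19 ≡ 3 and 947 ≡ 3 (mod 4), so reciprocity gives (19 / 947) = -(947 / 19). Reduce: 947 ≡ 16 (mod 19). Now have -(16 / 19).
Factor out 2: 16 = 2^4. Since 19 ≡ 3 (mod 8), (2 / 19) = -1, and (2 / 19)^4 = +1. Now have -(1 / 19).
(1 / 19) = 1. Collecting the sign factors: -1.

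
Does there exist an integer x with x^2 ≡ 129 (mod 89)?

Reduce the numerator: 129 ≡ 40 (mod 89), so (129|89) = (40|89).
Factor out 2: 40 = 2^3·5. Since 89 ≡ 1 (mod 8), (2|89) = +1, and (2|89)^3 = +1. Now have (5|89).
5 ≡ 1 (mod 4), so quadratic reciprocity gives (5|89) = (89|5). Reduce: 89 ≡ 4 (mod 5). Now have (4|5).
Factor out 2: 4 = 2^2. Since 5 ≡ 5 (mod 8), (2|5) = -1, and (2|5)^2 = +1. Now have (1|5).
(1|5) = 1. Collecting the sign factors: 1.
The Legendre symbol is 1, so x^2 ≡ 129 (mod 89) has solution.

yes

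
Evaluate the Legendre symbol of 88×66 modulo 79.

-1

By multiplicativity, (88·66/79) = (88/79)·(66/79).
First factor (88/79):
Reduce the numerator: 88 ≡ 9 (mod 79), so (88/79) = (9/79).
9 ≡ 1 (mod 4), so quadratic reciprocity gives (9/79) = (79/9). Reduce: 79 ≡ 7 (mod 9). Now have (7/9).
9 ≡ 1 (mod 4), so quadratic reciprocity gives (7/9) = (9/7). Reduce: 9 ≡ 2 (mod 7). Now have (2/7).
Factor out 2: 2 = 2. Since 7 ≡ 7 (mod 8), (2/7) = +1. Now have (1/7).
(1/7) = 1. Collecting the sign factors: 1.
Second factor (66/79):
Factor out 2: 66 = 2·33. Since 79 ≡ 7 (mod 8), (2/79) = +1. Now have (33/79).
33 ≡ 1 (mod 4), so quadratic reciprocity gives (33/79) = (79/33). Reduce: 79 ≡ 13 (mod 33). Now have (13/33).
13 ≡ 1 (mod 4), so quadratic reciprocity gives (13/33) = (33/13). Reduce: 33 ≡ 7 (mod 13). Now have (7/13).
13 ≡ 1 (mod 4), so quadratic reciprocity gives (7/13) = (13/7). Reduce: 13 ≡ 6 (mod 7). Now have (6/7).
Factor out 2: 6 = 2·3. Since 7 ≡ 7 (mod 8), (2/7) = +1. Now have (3/7).
Both 3 ≡ 3 and 7 ≡ 3 (mod 4), so reciprocity gives (3/7) = -(7/3). Reduce: 7 ≡ 1 (mod 3). Now have -(1/3).
(1/3) = 1. Collecting the sign factors: -1.
Product: (1)·(-1) = -1.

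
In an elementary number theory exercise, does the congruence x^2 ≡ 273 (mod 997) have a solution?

273 ≡ 1 (mod 4), so quadratic reciprocity gives (273/997) = (997/273). Reduce: 997 ≡ 178 (mod 273). Now have (178/273).
Factor out 2: 178 = 2·89. Since 273 ≡ 1 (mod 8), (2/273) = +1. Now have (89/273).
89 ≡ 1 (mod 4), so quadratic reciprocity gives (89/273) = (273/89). Reduce: 273 ≡ 6 (mod 89). Now have (6/89).
Factor out 2: 6 = 2·3. Since 89 ≡ 1 (mod 8), (2/89) = +1. Now have (3/89).
89 ≡ 1 (mod 4), so quadratic reciprocity gives (3/89) = (89/3). Reduce: 89 ≡ 2 (mod 3). Now have (2/3).
Factor out 2: 2 = 2. Since 3 ≡ 3 (mod 8), (2/3) = -1. Now have -(1/3).
(1/3) = 1. Collecting the sign factors: -1.
The Legendre symbol is -1, so x^2 ≡ 273 (mod 997) has no solution.

no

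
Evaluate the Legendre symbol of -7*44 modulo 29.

-1

By multiplicativity, (-7·44/29) = (-7/29)·(44/29).
First factor (-7/29):
Reduce the numerator: -7 ≡ 22 (mod 29), so (-7/29) = (22/29).
Factor out 2: 22 = 2·11. Since 29 ≡ 5 (mod 8), (2/29) = -1. Now have -(11/29).
29 ≡ 1 (mod 4), so quadratic reciprocity gives (11/29) = (29/11). Reduce: 29 ≡ 7 (mod 11). Now have -(7/11).
Both 7 ≡ 3 and 11 ≡ 3 (mod 4), so reciprocity gives (7/11) = -(11/7). Reduce: 11 ≡ 4 (mod 7). Now have (4/7).
Factor out 2: 4 = 2^2. Since 7 ≡ 7 (mod 8), (2/7) = +1, and (2/7)^2 = +1. Now have (1/7).
(1/7) = 1. Collecting the sign factors: 1.
Second factor (44/29):
Reduce the numerator: 44 ≡ 15 (mod 29), so (44/29) = (15/29).
29 ≡ 1 (mod 4), so quadratic reciprocity gives (15/29) = (29/15). Reduce: 29 ≡ 14 (mod 15). Now have (14/15).
Factor out 2: 14 = 2·7. Since 15 ≡ 7 (mod 8), (2/15) = +1. Now have (7/15).
Both 7 ≡ 3 and 15 ≡ 3 (mod 4), so reciprocity gives (7/15) = -(15/7). Reduce: 15 ≡ 1 (mod 7). Now have -(1/7).
(1/7) = 1. Collecting the sign factors: -1.
Product: (1)·(-1) = -1.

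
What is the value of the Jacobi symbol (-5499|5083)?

0

Reduce the numerator: -5499 ≡ 4667 (mod 5083), so (-5499|5083) = (4667|5083).
Both 4667 ≡ 3 and 5083 ≡ 3 (mod 4), so reciprocity gives (4667|5083) = -(5083|4667). Reduce: 5083 ≡ 416 (mod 4667). Now have -(416|4667).
Factor out 2: 416 = 2^5·13. Since 4667 ≡ 3 (mod 8), (2|4667) = -1, and (2|4667)^5 = -1. Now have (13|4667).
13 ≡ 1 (mod 4), so quadratic reciprocity gives (13|4667) = (4667|13). Reduce: 4667 ≡ 0 (mod 13). Now have (0|13).
The numerator is now 0 with denominator 13 > 1: the symbol is 0.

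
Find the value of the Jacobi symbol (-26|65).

0

Reduce the numerator: -26 ≡ 39 (mod 65), so (-26|65) = (39|65).
65 ≡ 1 (mod 4), so quadratic reciprocity gives (39|65) = (65|39). Reduce: 65 ≡ 26 (mod 39). Now have (26|39).
Factor out 2: 26 = 2·13. Since 39 ≡ 7 (mod 8), (2|39) = +1. Now have (13|39).
13 ≡ 1 (mod 4), so quadratic reciprocity gives (13|39) = (39|13). Reduce: 39 ≡ 0 (mod 13). Now have (0|13).
The numerator is now 0 with denominator 13 > 1: the symbol is 0.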